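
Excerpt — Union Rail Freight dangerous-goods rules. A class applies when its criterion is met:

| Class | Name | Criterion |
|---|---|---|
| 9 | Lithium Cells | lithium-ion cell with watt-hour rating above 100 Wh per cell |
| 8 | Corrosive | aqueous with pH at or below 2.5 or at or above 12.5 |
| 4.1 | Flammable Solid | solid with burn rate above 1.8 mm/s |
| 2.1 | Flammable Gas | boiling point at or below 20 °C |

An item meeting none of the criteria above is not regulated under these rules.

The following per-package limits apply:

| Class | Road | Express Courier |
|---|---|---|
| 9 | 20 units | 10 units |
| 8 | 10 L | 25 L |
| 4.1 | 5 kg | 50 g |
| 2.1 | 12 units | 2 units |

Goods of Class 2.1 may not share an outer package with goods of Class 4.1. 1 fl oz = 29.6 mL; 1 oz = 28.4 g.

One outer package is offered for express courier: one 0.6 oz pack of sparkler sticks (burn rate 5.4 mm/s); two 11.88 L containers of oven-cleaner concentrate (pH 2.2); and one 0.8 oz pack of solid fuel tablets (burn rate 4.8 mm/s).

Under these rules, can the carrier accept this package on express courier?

Yes

Burn rate 5.4 mm/s meets the Class 4.1 criterion (Flammable Solid), so the sparkler sticks are Class 4.1.
pH 2.2 meets the Class 8 criterion (Corrosive), so the oven-cleaner concentrate is Class 8.
The solid fuel tablets have burn rate 4.8 mm/s, which is > 1.8 mm/s, so they are Class 4.1 (Flammable Solid).
Total Class 4.1: (one 0.6 oz pack = 17.04 g) + (one 0.8 oz pack = 22.72 g) = 39.76 g.
That is within the Class 4.1 express courier limit of 50 g.
Class 8 quantity: two 11.88 L containers = 23.76 L.
23.76 L ≤ 25 L (express courier limit, Class 8) — within limit.
The segregation rule (Class 2.1 with Class 4.1) does not apply to Class 4.1 with Class 8.
Every hazard class is within its express courier limit and no segregation rule is violated.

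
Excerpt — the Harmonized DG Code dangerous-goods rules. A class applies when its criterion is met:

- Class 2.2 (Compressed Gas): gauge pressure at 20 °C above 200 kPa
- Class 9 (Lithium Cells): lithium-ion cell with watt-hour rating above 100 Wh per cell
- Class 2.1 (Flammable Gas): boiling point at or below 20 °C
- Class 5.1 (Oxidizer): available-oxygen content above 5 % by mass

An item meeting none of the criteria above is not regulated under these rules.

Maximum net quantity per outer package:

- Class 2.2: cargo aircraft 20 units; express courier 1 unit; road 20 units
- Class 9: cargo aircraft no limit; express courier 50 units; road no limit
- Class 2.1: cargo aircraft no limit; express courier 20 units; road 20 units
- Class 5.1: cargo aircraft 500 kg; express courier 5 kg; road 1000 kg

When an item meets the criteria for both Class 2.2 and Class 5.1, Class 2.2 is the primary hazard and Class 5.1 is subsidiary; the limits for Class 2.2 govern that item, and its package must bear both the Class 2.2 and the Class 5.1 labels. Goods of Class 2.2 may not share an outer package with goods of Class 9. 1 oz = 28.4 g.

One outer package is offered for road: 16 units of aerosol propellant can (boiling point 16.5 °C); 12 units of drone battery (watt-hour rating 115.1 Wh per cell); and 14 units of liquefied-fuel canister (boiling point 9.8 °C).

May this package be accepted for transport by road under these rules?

No

With boiling point 16.5 °C (≤ 20 °C), the aerosol propellant can falls in Class 2.1.
Drone battery: watt-hour rating 115.1 Wh per cell > 100 Wh per cell → Class 9 (Lithium Cells).
Boiling point 9.8 °C meets the Class 2.1 criterion (Flammable Gas), so the liquefied-fuel canister is Class 2.1.
Total Class 2.1: 16 units + 14 units = 30 units.
That exceeds the Class 2.1 road limit of 20 units.
Class 9 quantity: 12 units.
Class 9 has no per-package limit by road.
The segregation rule (Class 2.2 with Class 9) does not apply to Class 2.1 with Class 9.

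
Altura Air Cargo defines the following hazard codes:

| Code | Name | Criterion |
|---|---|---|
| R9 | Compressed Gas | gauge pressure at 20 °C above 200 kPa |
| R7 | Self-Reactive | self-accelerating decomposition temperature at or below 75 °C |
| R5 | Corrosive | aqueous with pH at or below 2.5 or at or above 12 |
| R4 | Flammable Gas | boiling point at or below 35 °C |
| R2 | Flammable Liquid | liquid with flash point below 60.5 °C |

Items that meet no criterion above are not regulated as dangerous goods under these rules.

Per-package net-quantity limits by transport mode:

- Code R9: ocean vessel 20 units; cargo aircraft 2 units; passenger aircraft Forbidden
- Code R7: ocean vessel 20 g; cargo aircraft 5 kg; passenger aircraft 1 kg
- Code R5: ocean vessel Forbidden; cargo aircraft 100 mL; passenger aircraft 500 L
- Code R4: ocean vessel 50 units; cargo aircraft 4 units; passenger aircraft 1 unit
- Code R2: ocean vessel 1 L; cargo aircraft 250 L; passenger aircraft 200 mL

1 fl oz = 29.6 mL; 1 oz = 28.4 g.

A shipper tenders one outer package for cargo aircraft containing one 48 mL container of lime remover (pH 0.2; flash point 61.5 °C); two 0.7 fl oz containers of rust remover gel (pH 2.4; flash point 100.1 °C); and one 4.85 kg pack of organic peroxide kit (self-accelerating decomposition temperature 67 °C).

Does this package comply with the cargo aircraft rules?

With pH 0.2 (≤ 2.5), the lime remover falls in Code R5.
pH 2.4 meets the Code R5 criterion (Corrosive), so the rust remover gel is Code R5.
The organic peroxide kit has self-accelerating decomposition temperature 67 °C, which is ≤ 75 °C, so it is Code R7 (Self-Reactive).
Code R5 net quantity: 48 mL + (two 0.7 fl oz containers = 41.44 mL) = 89.44 mL.
89.44 mL ≤ 100 mL (cargo aircraft limit, Code R5) — within limit.
Code R7 quantity: 4.85 kg.
4.85 kg is within the cargo aircraft limit of 5 kg for Code R7.
Every hazard code is within its cargo aircraft limit and no segregation rule is violated.

Yes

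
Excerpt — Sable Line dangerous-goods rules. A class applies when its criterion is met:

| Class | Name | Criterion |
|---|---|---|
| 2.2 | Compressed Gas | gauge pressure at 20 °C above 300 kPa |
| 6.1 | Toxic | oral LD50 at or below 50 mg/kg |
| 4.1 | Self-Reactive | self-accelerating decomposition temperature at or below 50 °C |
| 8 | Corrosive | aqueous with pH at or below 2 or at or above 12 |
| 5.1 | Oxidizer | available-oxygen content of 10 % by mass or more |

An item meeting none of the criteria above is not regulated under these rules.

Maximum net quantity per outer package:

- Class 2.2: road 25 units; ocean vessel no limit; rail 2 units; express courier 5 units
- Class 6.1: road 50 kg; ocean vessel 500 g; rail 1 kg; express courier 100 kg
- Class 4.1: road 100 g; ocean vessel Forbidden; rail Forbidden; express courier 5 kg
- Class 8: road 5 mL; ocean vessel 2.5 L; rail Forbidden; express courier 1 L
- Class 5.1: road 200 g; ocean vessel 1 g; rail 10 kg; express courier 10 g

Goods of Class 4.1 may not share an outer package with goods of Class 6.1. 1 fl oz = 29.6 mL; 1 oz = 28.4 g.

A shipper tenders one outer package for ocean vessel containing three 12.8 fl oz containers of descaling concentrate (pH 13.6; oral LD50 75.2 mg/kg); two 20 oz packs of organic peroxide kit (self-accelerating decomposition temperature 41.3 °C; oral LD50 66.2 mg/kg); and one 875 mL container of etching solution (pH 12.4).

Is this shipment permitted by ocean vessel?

The descaling concentrate has pH 13.6, which is ≥ 12, so it is Class 8 (Corrosive).
Self-accelerating decomposition temperature 41.3 °C meets the Class 4.1 criterion (Self-Reactive), so the organic peroxide kit is Class 4.1.
The etching solution has pH 12.4, which is ≥ 12, so it is Class 8 (Corrosive).
Class 8 net quantity: (three 12.8 fl oz containers = 1136.64 mL) + 875 mL = 2011.64 mL.
That is within the Class 8 ocean vessel limit of 2.5 L.
Class 4.1 quantity: two 20 oz packs = 1.136 kg.
By ocean vessel, Class 4.1 is Forbidden regardless of quantity.
The segregation rule (Class 4.1 with Class 6.1) does not apply to Class 8 with Class 4.1.

No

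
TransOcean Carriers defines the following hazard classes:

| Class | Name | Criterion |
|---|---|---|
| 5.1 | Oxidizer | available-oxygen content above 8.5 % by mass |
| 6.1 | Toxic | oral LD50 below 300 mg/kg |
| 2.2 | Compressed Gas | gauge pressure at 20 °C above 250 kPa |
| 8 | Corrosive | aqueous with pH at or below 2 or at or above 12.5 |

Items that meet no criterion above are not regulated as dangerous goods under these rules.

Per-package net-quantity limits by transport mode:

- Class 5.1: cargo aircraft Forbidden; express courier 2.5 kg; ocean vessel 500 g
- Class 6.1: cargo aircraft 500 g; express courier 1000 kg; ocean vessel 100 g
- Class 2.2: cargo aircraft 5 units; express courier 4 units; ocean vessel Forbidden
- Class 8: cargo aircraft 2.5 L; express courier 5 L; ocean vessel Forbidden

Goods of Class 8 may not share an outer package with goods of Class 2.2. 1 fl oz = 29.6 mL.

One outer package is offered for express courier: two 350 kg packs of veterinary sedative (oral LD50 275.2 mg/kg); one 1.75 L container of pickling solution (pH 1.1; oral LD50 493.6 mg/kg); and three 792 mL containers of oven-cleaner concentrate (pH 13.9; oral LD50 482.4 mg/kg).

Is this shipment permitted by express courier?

Yes

The veterinary sedative has oral LD50 275.2 mg/kg, which is < 300 mg/kg, so it is Class 6.1 (Toxic).
pH 1.1 meets the Class 8 criterion (Corrosive), so the pickling solution is Class 8.
With pH 13.9 (≥ 12.5), the oven-cleaner concentrate falls in Class 8.
Class 8 net quantity: 1.75 L + (three 792 mL containers = 2.376 L) = 4.126 L.
That is within the Class 8 express courier limit of 5 L.
Class 6.1 quantity: two 350 kg packs = 700 kg.
700 kg is within the express courier limit of 1000 kg for Class 6.1.
The segregation rule (Class 8 with Class 2.2) does not apply to Class 8 with Class 6.1.
Every hazard class is within its express courier limit and no segregation rule is violated.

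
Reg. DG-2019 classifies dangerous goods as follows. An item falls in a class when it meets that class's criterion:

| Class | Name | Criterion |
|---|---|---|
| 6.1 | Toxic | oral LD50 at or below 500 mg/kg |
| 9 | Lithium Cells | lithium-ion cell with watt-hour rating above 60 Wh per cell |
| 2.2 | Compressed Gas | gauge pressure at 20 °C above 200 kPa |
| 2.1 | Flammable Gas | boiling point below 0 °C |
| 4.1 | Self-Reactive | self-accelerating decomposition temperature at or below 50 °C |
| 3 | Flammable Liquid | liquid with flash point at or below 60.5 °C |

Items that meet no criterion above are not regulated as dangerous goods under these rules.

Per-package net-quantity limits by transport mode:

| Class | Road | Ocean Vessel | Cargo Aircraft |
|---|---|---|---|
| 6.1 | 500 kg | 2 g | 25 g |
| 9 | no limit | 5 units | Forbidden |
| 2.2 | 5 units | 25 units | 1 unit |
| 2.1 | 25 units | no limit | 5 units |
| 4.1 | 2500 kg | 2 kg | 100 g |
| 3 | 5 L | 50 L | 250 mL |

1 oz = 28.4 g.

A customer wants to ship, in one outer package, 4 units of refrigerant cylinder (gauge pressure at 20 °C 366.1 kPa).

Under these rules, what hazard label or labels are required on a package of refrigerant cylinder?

With gauge pressure at 20 °C 366.1 kPa (> 200 kPa), the refrigerant cylinder falls in Class 2.2.
Only the Class 2.2 label is required.

Class 2.2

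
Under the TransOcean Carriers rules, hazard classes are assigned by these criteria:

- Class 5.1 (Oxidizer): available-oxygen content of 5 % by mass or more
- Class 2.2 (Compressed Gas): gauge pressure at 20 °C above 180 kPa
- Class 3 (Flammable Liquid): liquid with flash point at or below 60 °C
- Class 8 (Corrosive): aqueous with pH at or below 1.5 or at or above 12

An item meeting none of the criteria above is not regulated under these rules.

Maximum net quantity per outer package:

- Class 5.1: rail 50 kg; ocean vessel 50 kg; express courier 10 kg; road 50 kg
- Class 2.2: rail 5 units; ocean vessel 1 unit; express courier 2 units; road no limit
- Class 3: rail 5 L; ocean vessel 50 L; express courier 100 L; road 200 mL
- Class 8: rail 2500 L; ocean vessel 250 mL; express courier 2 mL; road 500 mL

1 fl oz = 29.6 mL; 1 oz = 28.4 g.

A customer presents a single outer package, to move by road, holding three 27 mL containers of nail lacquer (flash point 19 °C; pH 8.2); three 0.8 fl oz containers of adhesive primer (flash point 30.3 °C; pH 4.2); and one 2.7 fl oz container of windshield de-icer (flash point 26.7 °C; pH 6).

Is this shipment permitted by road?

No

Flash point 19 °C meets the Class 3 criterion (Flammable Liquid), so the nail lacquer is Class 3.
With flash point 30.3 °C (≤ 60 °C), the adhesive primer falls in Class 3.
With flash point 26.7 °C (≤ 60 °C), the windshield de-icer falls in Class 3.
Class 3 net quantity: (three 27 mL containers = 81 mL) + (three 0.8 fl oz containers = 71.04 mL) + (one 2.7 fl oz container = 79.92 mL) = 231.96 mL.
231.96 mL > 200 mL (road limit, Class 3) — over the limit.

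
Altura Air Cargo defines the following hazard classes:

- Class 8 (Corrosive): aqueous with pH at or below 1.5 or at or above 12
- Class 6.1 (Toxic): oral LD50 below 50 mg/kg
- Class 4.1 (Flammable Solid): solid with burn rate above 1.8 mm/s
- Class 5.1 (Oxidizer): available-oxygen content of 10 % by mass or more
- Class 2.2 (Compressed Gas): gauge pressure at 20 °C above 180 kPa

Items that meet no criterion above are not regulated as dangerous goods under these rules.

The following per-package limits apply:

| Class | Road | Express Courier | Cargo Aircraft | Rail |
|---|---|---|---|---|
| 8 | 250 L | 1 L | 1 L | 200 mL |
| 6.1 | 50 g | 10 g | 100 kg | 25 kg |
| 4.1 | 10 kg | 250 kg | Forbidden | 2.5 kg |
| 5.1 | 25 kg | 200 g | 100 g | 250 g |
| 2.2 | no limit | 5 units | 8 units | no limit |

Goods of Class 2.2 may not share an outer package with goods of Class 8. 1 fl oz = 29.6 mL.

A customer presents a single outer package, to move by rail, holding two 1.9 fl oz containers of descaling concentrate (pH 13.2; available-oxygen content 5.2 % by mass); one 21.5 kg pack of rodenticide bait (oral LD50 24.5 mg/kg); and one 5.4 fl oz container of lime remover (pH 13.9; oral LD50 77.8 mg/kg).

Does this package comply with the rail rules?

The descaling concentrate has pH 13.2, which is ≥ 12, so it is Class 8 (Corrosive).
Oral LD50 24.5 mg/kg meets the Class 6.1 criterion (Toxic), so the rodenticide bait is Class 6.1.
pH 13.9 meets the Class 8 criterion (Corrosive), so the lime remover is Class 8.
Class 6.1 quantity: 21.5 kg.
21.5 kg ≤ 25 kg (rail limit, Class 6.1) — within limit.
Class 8 net quantity: (two 1.9 fl oz containers = 112.48 mL) + (one 5.4 fl oz container = 159.84 mL) = 272.32 mL.
272.32 mL > 200 mL (rail limit, Class 8) — over the limit.
The segregation rule (Class 2.2 with Class 8) does not apply to Class 6.1 with Class 8.

No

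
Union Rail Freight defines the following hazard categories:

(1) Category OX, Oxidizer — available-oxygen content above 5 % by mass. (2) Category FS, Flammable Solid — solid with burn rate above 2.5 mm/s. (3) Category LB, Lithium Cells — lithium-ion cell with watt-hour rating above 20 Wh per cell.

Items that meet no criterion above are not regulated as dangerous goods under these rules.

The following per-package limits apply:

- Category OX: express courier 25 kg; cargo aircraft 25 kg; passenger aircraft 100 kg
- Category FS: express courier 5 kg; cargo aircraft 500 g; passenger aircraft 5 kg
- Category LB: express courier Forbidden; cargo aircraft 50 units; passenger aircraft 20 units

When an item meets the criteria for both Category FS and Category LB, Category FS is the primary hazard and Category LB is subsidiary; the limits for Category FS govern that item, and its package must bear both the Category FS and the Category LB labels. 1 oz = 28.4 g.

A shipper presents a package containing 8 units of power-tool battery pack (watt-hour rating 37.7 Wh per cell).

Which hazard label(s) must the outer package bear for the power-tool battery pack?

Power-tool battery pack: watt-hour rating 37.7 Wh per cell > 20 Wh per cell → Category LB (Lithium Cells).
Only the Category LB label is required.

Category LB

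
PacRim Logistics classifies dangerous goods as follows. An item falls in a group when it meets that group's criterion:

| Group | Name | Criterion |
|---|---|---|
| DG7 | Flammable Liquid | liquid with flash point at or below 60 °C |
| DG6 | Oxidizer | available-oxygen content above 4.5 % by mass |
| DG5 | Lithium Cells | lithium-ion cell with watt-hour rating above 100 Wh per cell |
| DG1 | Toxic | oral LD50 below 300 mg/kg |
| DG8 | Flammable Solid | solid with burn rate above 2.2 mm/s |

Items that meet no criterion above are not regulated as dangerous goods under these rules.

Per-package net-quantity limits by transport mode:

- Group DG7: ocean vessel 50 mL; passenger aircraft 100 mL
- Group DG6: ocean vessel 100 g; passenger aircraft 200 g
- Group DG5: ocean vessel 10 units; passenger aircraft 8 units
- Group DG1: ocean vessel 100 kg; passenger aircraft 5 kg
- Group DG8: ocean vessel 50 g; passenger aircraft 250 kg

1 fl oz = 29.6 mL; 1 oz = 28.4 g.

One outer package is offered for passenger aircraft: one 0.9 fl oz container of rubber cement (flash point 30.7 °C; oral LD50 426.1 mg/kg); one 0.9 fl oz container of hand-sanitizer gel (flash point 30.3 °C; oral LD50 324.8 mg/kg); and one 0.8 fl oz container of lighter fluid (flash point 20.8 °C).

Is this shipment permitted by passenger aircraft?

Yes

Rubber cement: flash point 30.7 °C ≤ 60 °C → Group DG7 (Flammable Liquid).
With flash point 30.3 °C (≤ 60 °C), the hand-sanitizer gel falls in Group DG7.
Flash point 20.8 °C meets the Group DG7 criterion (Flammable Liquid), so the lighter fluid is Group DG7.
Group DG7 net quantity: (one 0.9 fl oz container = 26.64 mL) + (one 0.9 fl oz container = 26.64 mL) + (one 0.8 fl oz container = 23.68 mL) = 76.96 mL.
76.96 mL ≤ 100 mL (passenger aircraft limit, Group DG7) — within limit.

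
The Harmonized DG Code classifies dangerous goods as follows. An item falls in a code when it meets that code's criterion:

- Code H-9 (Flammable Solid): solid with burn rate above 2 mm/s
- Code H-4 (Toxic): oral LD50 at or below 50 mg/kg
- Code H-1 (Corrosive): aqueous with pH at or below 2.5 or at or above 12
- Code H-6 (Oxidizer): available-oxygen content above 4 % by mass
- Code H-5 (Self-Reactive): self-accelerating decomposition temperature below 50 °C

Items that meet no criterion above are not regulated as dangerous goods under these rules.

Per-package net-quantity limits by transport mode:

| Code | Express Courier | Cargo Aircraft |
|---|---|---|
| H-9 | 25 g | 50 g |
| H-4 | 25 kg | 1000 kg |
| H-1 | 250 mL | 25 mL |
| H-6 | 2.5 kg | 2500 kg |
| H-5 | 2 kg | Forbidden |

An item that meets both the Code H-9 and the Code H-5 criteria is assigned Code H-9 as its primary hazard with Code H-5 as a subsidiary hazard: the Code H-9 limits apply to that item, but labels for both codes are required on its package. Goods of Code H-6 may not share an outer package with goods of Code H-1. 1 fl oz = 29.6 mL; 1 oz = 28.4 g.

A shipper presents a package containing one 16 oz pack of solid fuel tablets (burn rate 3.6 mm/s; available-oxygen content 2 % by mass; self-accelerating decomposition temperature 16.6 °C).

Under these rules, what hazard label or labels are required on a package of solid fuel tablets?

The solid fuel tablets have burn rate 3.6 mm/s, which is > 2 mm/s, so they are Code H-9 (Flammable Solid).
With self-accelerating decomposition temperature 16.6 °C (< 50 °C), the solid fuel tablets fall in Code H-5.
By the precedence rule Code H-9 is primary and Code H-5 is subsidiary, and that rule requires both labels on the package.

Code H-5 and H-9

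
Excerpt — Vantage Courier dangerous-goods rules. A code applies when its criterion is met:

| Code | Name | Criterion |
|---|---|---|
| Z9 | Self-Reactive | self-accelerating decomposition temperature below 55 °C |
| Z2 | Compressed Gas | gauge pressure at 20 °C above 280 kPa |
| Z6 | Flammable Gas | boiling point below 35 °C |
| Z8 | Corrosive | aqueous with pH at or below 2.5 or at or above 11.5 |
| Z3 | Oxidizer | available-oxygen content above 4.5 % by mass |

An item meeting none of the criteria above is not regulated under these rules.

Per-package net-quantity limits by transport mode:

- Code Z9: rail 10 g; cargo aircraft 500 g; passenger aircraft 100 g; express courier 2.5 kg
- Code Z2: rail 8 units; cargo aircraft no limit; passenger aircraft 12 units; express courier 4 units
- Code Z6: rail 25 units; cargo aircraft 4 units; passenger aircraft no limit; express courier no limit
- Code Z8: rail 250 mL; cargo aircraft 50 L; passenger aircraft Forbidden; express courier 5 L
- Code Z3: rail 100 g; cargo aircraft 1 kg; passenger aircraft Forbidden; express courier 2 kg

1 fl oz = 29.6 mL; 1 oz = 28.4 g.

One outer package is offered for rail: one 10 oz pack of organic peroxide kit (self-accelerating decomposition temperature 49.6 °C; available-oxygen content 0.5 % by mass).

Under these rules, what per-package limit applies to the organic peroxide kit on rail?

10 g

Organic peroxide kit: self-accelerating decomposition temperature 49.6 °C < 55 °C → Code Z9 (Self-Reactive).
The rail limit for Code Z9 is 10 g.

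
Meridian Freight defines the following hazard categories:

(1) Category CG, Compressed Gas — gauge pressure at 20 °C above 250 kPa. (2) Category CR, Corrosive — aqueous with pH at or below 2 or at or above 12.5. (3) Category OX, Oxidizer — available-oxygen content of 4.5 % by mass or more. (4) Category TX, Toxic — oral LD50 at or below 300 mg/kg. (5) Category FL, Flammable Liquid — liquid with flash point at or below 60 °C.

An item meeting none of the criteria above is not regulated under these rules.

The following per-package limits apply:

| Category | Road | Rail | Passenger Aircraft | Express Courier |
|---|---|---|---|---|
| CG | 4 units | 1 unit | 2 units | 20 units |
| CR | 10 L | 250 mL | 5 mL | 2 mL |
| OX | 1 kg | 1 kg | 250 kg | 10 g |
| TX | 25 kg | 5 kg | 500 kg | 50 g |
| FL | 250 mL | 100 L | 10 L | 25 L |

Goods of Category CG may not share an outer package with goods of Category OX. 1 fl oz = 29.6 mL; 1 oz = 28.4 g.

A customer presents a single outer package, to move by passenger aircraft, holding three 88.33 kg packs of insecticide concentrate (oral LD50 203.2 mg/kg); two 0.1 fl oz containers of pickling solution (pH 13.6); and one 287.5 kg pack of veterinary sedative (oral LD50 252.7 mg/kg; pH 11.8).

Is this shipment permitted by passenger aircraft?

No

Oral LD50 203.2 mg/kg meets the Category TX criterion (Toxic), so the insecticide concentrate is Category TX.
pH 13.6 meets the Category CR criterion (Corrosive), so the pickling solution is Category CR.
Veterinary sedative: oral LD50 252.7 mg/kg ≤ 300 mg/kg → Category TX (Toxic).
Category TX net quantity: (three 88.33 kg packs = 264.99 kg) + 287.5 kg = 552.49 kg.
552.49 kg exceeds the passenger aircraft limit of 500 kg for Category TX.
Category CR quantity: two 0.1 fl oz containers = 5.92 mL.
That exceeds the Category CR passenger aircraft limit of 5 mL.
The segregation rule (Category CG with Category OX) does not apply to Category TX with Category CR.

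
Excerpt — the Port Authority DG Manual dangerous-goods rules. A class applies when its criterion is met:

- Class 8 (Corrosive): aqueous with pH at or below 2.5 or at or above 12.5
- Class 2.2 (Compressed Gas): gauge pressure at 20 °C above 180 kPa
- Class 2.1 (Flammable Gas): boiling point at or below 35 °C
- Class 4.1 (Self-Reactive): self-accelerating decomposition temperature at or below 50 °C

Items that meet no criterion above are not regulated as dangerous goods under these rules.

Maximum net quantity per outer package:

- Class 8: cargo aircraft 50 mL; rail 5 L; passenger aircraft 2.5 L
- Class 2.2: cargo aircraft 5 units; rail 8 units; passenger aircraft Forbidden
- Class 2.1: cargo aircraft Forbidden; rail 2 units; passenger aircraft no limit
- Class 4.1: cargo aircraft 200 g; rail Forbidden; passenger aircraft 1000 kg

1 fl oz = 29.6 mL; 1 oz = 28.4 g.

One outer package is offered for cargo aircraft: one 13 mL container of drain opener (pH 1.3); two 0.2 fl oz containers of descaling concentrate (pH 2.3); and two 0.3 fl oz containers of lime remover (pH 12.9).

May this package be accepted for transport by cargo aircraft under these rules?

Drain opener: pH 1.3 ≤ 2.5 → Class 8 (Corrosive).
Descaling concentrate: pH 2.3 ≤ 2.5 → Class 8 (Corrosive).
Lime remover: pH 12.9 ≥ 12.5 → Class 8 (Corrosive).
Class 8 net quantity: 13 mL + (two 0.2 fl oz containers = 11.84 mL) + (two 0.3 fl oz containers = 17.76 mL) = 42.6 mL.
42.6 mL ≤ 50 mL (cargo aircraft limit, Class 8) — within limit.

Yes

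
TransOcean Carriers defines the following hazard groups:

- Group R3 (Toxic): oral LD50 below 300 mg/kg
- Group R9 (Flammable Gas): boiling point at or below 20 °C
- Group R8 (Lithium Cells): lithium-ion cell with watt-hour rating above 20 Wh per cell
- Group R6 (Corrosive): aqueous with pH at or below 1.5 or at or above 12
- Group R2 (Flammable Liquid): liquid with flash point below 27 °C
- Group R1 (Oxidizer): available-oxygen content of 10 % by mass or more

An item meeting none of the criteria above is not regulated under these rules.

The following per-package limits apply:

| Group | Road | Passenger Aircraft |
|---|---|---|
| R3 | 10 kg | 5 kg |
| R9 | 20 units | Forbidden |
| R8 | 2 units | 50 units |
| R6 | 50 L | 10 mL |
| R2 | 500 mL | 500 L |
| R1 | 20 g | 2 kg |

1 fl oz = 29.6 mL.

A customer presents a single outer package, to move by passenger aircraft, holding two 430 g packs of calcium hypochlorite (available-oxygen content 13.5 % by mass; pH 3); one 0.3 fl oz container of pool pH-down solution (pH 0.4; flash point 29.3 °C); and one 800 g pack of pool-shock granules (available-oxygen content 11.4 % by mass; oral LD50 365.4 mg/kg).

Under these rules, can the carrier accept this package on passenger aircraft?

Available-oxygen content 13.5 % by mass meets the Group R1 criterion (Oxidizer), so the calcium hypochlorite is Group R1.
Pool pH-down solution: pH 0.4 ≤ 1.5 → Group R6 (Corrosive).
The pool-shock granules have available-oxygen content 11.4 % by mass, which is ≥ 10 % by mass, so they are Group R1 (Oxidizer).
Group R6 quantity: one 0.3 fl oz container = 8.88 mL.
8.88 mL is within the passenger aircraft limit of 10 mL for Group R6.
Group R1 net quantity: (two 430 g packs = 860 g) + 800 g = 1.66 kg.
That is within the Group R1 passenger aircraft limit of 2 kg.
Every hazard group is within its passenger aircraft limit and no segregation rule is violated.

Yes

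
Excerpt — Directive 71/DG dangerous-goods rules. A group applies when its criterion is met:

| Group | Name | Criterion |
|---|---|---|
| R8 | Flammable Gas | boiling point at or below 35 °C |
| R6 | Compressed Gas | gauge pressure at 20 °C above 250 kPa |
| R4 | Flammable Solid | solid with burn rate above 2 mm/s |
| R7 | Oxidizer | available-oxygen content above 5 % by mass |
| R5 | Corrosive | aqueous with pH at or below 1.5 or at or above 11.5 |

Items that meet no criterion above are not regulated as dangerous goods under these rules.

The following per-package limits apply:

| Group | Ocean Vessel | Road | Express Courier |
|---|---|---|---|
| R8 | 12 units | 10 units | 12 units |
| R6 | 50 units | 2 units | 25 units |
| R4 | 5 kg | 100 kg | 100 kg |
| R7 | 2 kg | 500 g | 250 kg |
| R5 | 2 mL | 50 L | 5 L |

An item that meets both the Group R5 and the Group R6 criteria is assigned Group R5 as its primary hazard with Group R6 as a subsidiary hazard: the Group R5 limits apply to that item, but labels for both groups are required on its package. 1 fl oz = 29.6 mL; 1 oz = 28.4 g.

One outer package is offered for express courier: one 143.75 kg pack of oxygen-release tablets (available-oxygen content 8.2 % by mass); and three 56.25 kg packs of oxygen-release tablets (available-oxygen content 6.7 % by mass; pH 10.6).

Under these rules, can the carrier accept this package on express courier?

With available-oxygen content 8.2 % by mass (> 5 % by mass), the oxygen-release tablets fall in Group R7.
With available-oxygen content 6.7 % by mass (> 5 % by mass), the oxygen-release tablets fall in Group R7.
Group R7 net quantity: 143.75 kg + (three 56.25 kg packs = 168.75 kg) = 312.5 kg.
That exceeds the Group R7 express courier limit of 250 kg.

No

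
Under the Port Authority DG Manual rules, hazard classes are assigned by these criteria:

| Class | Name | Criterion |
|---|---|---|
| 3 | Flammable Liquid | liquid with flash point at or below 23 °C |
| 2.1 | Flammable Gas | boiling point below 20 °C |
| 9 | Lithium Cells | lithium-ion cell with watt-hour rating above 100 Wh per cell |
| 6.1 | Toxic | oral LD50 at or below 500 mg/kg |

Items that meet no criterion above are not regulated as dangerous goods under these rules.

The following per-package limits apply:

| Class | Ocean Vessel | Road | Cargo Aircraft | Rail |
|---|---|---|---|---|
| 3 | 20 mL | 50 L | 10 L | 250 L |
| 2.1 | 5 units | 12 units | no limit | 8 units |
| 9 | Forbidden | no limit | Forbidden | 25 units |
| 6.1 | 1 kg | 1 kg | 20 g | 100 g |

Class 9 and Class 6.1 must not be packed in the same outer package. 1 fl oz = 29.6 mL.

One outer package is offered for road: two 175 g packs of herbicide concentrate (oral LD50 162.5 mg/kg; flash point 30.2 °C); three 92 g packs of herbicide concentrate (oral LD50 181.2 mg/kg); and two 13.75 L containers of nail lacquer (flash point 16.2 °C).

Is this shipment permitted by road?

Yes

Herbicide concentrate: oral LD50 162.5 mg/kg ≤ 500 mg/kg → Class 6.1 (Toxic).
Oral LD50 181.2 mg/kg meets the Class 6.1 criterion (Toxic), so the herbicide concentrate is Class 6.1.
Flash point 16.2 °C meets the Class 3 criterion (Flammable Liquid), so the nail lacquer is Class 3.
Total Class 6.1: (two 175 g packs = 350 g) + (three 92 g packs = 276 g) = 626 g.
626 g ≤ 1 kg (road limit, Class 6.1) — within limit.
Class 3 quantity: two 13.75 L containers = 27.5 L.
27.5 L is within the road limit of 50 L for Class 3.
The segregation rule (Class 9 with Class 6.1) does not apply to Class 6.1 with Class 3.
Every hazard class is within its road limit and no segregation rule is violated.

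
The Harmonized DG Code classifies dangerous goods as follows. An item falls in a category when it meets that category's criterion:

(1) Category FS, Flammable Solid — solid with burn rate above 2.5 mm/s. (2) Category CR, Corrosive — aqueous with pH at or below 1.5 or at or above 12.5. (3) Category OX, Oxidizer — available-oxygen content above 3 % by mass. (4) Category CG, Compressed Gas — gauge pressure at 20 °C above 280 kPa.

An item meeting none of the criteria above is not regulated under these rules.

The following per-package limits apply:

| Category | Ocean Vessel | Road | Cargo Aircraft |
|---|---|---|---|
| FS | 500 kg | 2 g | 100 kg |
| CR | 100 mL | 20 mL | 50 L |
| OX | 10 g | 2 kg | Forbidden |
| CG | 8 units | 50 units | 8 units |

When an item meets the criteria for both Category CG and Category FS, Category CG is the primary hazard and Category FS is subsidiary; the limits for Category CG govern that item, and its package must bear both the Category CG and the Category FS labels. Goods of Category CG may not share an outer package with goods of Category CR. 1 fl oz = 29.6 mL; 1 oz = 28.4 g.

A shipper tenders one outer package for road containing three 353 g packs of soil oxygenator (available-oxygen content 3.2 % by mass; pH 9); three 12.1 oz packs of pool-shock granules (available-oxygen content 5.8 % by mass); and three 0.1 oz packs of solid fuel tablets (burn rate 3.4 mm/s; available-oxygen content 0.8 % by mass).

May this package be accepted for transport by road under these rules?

Available-oxygen content 3.2 % by mass meets the Category OX criterion (Oxidizer), so the soil oxygenator is Category OX.
Available-oxygen content 5.8 % by mass meets the Category OX criterion (Oxidizer), so the pool-shock granules are Category OX.
The solid fuel tablets have burn rate 3.4 mm/s, which is > 2.5 mm/s, so they are Category FS (Flammable Solid).
Category OX net quantity: (three 353 g packs = 1.059 kg) + (three 12.1 oz packs = 1030.92 g) = 2089.92 g.
2089.92 g exceeds the road limit of 2 kg for Category OX.
Category FS quantity: three 0.1 oz packs = 8.52 g.
8.52 g exceeds the road limit of 2 g for Category FS.
The segregation rule (Category CG with Category CR) does not apply to Category OX with Category FS.

No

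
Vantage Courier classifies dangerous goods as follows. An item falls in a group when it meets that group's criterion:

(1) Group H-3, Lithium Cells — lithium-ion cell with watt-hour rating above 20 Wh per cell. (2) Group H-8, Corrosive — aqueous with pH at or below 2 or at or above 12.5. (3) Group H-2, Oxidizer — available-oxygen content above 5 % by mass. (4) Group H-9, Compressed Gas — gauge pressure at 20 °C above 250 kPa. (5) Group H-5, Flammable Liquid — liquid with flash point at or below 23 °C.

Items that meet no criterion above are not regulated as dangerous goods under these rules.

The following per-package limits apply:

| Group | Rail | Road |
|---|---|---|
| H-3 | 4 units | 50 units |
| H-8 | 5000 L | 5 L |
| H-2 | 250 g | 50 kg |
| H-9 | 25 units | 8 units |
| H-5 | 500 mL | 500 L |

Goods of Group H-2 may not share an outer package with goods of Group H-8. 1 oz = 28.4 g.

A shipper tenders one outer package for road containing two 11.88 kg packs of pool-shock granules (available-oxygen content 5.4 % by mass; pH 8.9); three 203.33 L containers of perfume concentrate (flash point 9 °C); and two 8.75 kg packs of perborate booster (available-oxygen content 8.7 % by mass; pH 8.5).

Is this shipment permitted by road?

The pool-shock granules have available-oxygen content 5.4 % by mass, which is > 5 % by mass, so they are Group H-2 (Oxidizer).
The perfume concentrate has flash point 9 °C, which is ≤ 23 °C, so it is Group H-5 (Flammable Liquid).
Available-oxygen content 8.7 % by mass meets the Group H-2 criterion (Oxidizer), so the perborate booster is Group H-2.
Total Group H-2: (two 11.88 kg packs = 23.76 kg) + (two 8.75 kg packs = 17.5 kg) = 41.26 kg.
41.26 kg ≤ 50 kg (road limit, Group H-2) — within limit.
Group H-5 quantity: three 203.33 L containers = 609.99 L.
609.99 L exceeds the road limit of 500 L for Group H-5.
The segregation rule (Group H-2 with Group H-8) does not apply to Group H-2 with Group H-5.

No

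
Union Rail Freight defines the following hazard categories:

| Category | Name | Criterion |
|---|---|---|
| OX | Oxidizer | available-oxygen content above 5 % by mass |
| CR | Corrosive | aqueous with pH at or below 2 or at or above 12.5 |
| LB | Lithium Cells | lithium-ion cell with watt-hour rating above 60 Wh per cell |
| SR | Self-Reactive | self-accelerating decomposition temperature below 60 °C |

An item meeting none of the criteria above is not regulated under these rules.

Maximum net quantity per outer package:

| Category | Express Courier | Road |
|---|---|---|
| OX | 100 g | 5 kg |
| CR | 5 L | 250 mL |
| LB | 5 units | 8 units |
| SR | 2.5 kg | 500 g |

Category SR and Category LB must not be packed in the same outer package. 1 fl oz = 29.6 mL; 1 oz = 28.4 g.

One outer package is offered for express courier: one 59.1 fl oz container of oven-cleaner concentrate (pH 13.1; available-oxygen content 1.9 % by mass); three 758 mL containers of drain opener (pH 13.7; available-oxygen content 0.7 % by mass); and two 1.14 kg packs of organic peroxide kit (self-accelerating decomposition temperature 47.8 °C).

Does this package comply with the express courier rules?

Yes

Oven-cleaner concentrate: pH 13.1 ≥ 12.5 → Category CR (Corrosive).
Drain opener: pH 13.7 ≥ 12.5 → Category CR (Corrosive).
The organic peroxide kit has self-accelerating decomposition temperature 47.8 °C, which is < 60 °C, so it is Category SR (Self-Reactive).
Category CR net quantity: (one 59.1 fl oz container = 1749.36 mL) + (three 758 mL containers = 2.274 L) = 4023.36 mL.
4023.36 mL is within the express courier limit of 5 L for Category CR.
Category SR quantity: two 1.14 kg packs = 2.28 kg.
2.28 kg is within the express courier limit of 2.5 kg for Category SR.
The segregation rule (Category SR with Category LB) does not apply to Category CR with Category SR.
Every hazard category is within its express courier limit and no segregation rule is violated.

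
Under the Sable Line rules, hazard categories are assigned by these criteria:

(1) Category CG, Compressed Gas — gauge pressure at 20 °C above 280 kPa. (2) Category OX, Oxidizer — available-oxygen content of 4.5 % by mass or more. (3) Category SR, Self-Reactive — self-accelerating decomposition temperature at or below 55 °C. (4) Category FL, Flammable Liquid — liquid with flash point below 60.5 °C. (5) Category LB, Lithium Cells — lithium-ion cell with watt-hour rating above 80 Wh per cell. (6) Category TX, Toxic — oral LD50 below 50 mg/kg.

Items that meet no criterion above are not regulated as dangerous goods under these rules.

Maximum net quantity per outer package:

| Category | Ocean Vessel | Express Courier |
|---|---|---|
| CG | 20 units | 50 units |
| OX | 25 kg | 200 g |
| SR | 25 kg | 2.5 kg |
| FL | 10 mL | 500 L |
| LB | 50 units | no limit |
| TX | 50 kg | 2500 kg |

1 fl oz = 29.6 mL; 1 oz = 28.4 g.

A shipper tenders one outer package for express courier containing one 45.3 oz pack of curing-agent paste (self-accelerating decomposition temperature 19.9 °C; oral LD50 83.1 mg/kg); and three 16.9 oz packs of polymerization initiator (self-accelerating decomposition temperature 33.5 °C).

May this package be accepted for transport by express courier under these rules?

No

With self-accelerating decomposition temperature 19.9 °C (≤ 55 °C), the curing-agent paste falls in Category SR.
Self-accelerating decomposition temperature 33.5 °C meets the Category SR criterion (Self-Reactive), so the polymerization initiator is Category SR.
Total Category SR: (one 45.3 oz pack = 1286.52 g) + (three 16.9 oz packs = 1439.88 g) = 2726.4 g.
2726.4 g > 2.5 kg (express courier limit, Category SR) — over the limit.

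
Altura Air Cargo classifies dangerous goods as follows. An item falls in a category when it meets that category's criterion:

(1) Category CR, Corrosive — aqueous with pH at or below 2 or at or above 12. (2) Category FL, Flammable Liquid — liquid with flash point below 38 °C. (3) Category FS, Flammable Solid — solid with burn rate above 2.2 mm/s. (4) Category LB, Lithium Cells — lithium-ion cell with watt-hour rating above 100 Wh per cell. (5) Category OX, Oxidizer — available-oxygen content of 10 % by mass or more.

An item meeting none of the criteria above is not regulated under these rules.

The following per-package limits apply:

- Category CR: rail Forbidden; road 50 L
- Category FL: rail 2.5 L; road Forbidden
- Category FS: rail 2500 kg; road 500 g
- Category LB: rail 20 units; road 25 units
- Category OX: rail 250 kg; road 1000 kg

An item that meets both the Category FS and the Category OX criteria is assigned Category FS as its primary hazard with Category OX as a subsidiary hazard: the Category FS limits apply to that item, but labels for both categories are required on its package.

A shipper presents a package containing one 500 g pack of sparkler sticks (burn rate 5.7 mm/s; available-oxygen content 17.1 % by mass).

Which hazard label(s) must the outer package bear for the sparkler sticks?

Category FS and OX

The sparkler sticks have burn rate 5.7 mm/s, which is > 2.2 mm/s, so they are Category FS (Flammable Solid).
Sparkler sticks: available-oxygen content 17.1 % by mass ≥ 10 % by mass → Category OX (Oxidizer).
By the precedence rule Category FS is primary and Category OX is subsidiary, and that rule requires both labels on the package.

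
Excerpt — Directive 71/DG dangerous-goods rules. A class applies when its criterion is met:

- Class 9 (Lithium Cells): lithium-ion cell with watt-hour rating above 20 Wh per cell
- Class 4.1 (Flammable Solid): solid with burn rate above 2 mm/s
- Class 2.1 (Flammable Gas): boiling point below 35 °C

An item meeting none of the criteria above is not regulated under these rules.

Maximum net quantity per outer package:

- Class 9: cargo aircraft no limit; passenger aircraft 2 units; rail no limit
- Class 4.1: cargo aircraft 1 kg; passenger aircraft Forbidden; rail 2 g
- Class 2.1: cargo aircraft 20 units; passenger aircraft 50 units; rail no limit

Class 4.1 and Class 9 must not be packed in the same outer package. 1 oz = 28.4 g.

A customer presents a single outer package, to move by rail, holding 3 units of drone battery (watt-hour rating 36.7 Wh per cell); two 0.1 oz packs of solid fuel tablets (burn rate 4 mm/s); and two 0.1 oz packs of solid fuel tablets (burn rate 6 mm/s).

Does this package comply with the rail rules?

Watt-hour rating 36.7 Wh per cell meets the Class 9 criterion (Lithium Cells), so the drone battery is Class 9.
The solid fuel tablets have burn rate 4 mm/s, which is > 2 mm/s, so they are Class 4.1 (Flammable Solid).
With burn rate 6 mm/s (> 2 mm/s), the solid fuel tablets fall in Class 4.1.
Class 4.1 net quantity: (two 0.1 oz packs = 5.68 g) + (two 0.1 oz packs = 5.68 g) = 11.36 g.
That exceeds the Class 4.1 rail limit of 2 g.
Class 9 quantity: 3 units.
Class 9 has no per-package limit by rail.
Class 4.1 and Class 9 may not share an outer package.

No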